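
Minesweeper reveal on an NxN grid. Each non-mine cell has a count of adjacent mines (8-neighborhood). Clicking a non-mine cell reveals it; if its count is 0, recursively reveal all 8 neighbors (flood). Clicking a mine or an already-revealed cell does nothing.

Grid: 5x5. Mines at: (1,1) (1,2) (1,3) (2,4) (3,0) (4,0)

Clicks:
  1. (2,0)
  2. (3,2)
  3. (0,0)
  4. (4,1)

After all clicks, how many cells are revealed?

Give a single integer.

Click 1 (2,0) count=2: revealed 1 new [(2,0)] -> total=1
Click 2 (3,2) count=0: revealed 11 new [(2,1) (2,2) (2,3) (3,1) (3,2) (3,3) (3,4) (4,1) (4,2) (4,3) (4,4)] -> total=12
Click 3 (0,0) count=1: revealed 1 new [(0,0)] -> total=13
Click 4 (4,1) count=2: revealed 0 new [(none)] -> total=13

Answer: 13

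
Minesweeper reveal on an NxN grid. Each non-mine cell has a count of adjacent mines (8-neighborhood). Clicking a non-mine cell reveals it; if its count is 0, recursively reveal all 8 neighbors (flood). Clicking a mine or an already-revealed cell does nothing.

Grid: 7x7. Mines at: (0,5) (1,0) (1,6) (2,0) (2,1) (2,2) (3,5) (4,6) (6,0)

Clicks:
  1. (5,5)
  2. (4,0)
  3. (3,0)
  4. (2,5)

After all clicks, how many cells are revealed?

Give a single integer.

Click 1 (5,5) count=1: revealed 1 new [(5,5)] -> total=1
Click 2 (4,0) count=0: revealed 23 new [(3,0) (3,1) (3,2) (3,3) (3,4) (4,0) (4,1) (4,2) (4,3) (4,4) (4,5) (5,0) (5,1) (5,2) (5,3) (5,4) (5,6) (6,1) (6,2) (6,3) (6,4) (6,5) (6,6)] -> total=24
Click 3 (3,0) count=2: revealed 0 new [(none)] -> total=24
Click 4 (2,5) count=2: revealed 1 new [(2,5)] -> total=25

Answer: 25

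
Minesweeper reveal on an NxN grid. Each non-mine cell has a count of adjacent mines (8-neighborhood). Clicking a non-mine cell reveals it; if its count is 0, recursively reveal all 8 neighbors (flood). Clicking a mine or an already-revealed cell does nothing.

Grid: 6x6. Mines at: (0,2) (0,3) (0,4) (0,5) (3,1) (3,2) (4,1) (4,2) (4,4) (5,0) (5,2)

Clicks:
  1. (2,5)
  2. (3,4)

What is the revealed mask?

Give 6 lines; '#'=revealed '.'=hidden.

Answer: ......
...###
...###
...###
......
......

Derivation:
Click 1 (2,5) count=0: revealed 9 new [(1,3) (1,4) (1,5) (2,3) (2,4) (2,5) (3,3) (3,4) (3,5)] -> total=9
Click 2 (3,4) count=1: revealed 0 new [(none)] -> total=9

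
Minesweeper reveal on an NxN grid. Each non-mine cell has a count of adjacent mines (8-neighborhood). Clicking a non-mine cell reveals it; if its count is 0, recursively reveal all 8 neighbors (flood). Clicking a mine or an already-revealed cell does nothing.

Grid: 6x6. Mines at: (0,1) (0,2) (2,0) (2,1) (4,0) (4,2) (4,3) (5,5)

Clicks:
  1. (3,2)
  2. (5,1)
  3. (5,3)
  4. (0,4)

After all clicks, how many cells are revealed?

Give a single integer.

Click 1 (3,2) count=3: revealed 1 new [(3,2)] -> total=1
Click 2 (5,1) count=2: revealed 1 new [(5,1)] -> total=2
Click 3 (5,3) count=2: revealed 1 new [(5,3)] -> total=3
Click 4 (0,4) count=0: revealed 16 new [(0,3) (0,4) (0,5) (1,2) (1,3) (1,4) (1,5) (2,2) (2,3) (2,4) (2,5) (3,3) (3,4) (3,5) (4,4) (4,5)] -> total=19

Answer: 19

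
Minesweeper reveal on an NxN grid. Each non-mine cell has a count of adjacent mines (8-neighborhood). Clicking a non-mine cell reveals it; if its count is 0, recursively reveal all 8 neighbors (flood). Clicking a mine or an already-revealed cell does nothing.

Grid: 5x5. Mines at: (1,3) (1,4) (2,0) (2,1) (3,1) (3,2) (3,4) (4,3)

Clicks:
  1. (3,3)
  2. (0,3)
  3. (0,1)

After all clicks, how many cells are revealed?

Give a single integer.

Answer: 8

Derivation:
Click 1 (3,3) count=3: revealed 1 new [(3,3)] -> total=1
Click 2 (0,3) count=2: revealed 1 new [(0,3)] -> total=2
Click 3 (0,1) count=0: revealed 6 new [(0,0) (0,1) (0,2) (1,0) (1,1) (1,2)] -> total=8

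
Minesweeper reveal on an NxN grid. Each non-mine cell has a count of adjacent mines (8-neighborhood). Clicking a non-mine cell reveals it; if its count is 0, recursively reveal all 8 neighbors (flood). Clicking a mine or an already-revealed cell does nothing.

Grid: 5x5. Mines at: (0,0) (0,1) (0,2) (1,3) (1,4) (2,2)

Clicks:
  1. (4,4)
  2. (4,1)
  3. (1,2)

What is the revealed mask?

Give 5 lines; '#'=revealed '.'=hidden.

Answer: .....
###..
##.##
#####
#####

Derivation:
Click 1 (4,4) count=0: revealed 16 new [(1,0) (1,1) (2,0) (2,1) (2,3) (2,4) (3,0) (3,1) (3,2) (3,3) (3,4) (4,0) (4,1) (4,2) (4,3) (4,4)] -> total=16
Click 2 (4,1) count=0: revealed 0 new [(none)] -> total=16
Click 3 (1,2) count=4: revealed 1 new [(1,2)] -> total=17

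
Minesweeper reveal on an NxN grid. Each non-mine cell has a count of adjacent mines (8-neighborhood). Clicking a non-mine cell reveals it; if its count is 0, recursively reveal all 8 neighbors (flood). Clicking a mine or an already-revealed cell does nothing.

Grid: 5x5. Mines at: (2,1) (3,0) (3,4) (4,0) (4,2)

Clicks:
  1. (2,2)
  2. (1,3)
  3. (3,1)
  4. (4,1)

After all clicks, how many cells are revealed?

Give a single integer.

Answer: 15

Derivation:
Click 1 (2,2) count=1: revealed 1 new [(2,2)] -> total=1
Click 2 (1,3) count=0: revealed 12 new [(0,0) (0,1) (0,2) (0,3) (0,4) (1,0) (1,1) (1,2) (1,3) (1,4) (2,3) (2,4)] -> total=13
Click 3 (3,1) count=4: revealed 1 new [(3,1)] -> total=14
Click 4 (4,1) count=3: revealed 1 new [(4,1)] -> total=15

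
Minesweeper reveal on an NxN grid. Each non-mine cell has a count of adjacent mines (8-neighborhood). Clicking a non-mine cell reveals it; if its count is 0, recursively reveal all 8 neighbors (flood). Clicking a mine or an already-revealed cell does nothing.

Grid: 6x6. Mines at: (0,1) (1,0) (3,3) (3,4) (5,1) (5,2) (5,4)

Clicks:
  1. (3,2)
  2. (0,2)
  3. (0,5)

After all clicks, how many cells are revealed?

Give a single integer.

Answer: 13

Derivation:
Click 1 (3,2) count=1: revealed 1 new [(3,2)] -> total=1
Click 2 (0,2) count=1: revealed 1 new [(0,2)] -> total=2
Click 3 (0,5) count=0: revealed 11 new [(0,3) (0,4) (0,5) (1,2) (1,3) (1,4) (1,5) (2,2) (2,3) (2,4) (2,5)] -> total=13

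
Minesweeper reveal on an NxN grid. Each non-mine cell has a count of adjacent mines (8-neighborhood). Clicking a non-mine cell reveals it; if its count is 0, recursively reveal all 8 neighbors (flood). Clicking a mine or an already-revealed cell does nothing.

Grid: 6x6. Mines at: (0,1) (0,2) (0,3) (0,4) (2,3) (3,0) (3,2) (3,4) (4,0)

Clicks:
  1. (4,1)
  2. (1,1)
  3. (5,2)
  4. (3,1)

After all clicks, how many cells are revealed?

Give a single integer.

Click 1 (4,1) count=3: revealed 1 new [(4,1)] -> total=1
Click 2 (1,1) count=2: revealed 1 new [(1,1)] -> total=2
Click 3 (5,2) count=0: revealed 9 new [(4,2) (4,3) (4,4) (4,5) (5,1) (5,2) (5,3) (5,4) (5,5)] -> total=11
Click 4 (3,1) count=3: revealed 1 new [(3,1)] -> total=12

Answer: 12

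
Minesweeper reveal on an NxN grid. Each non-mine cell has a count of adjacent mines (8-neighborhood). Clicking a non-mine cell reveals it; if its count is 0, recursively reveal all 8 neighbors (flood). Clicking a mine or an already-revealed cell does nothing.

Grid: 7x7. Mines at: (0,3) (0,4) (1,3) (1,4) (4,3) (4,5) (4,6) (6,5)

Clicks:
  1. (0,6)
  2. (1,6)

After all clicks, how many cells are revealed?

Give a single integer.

Answer: 8

Derivation:
Click 1 (0,6) count=0: revealed 8 new [(0,5) (0,6) (1,5) (1,6) (2,5) (2,6) (3,5) (3,6)] -> total=8
Click 2 (1,6) count=0: revealed 0 new [(none)] -> total=8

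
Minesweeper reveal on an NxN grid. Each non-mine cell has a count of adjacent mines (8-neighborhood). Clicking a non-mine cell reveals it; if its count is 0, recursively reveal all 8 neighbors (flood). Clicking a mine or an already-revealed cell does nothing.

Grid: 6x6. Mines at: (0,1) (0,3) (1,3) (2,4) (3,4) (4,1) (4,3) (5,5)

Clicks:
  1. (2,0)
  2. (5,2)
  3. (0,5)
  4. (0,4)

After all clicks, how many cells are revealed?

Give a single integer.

Answer: 14

Derivation:
Click 1 (2,0) count=0: revealed 9 new [(1,0) (1,1) (1,2) (2,0) (2,1) (2,2) (3,0) (3,1) (3,2)] -> total=9
Click 2 (5,2) count=2: revealed 1 new [(5,2)] -> total=10
Click 3 (0,5) count=0: revealed 4 new [(0,4) (0,5) (1,4) (1,5)] -> total=14
Click 4 (0,4) count=2: revealed 0 new [(none)] -> total=14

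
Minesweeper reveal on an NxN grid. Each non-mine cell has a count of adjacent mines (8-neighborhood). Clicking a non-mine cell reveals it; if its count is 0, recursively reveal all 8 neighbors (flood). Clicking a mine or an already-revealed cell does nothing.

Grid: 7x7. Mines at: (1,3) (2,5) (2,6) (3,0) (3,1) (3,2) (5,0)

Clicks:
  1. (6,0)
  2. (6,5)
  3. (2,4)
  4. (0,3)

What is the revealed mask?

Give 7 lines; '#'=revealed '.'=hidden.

Click 1 (6,0) count=1: revealed 1 new [(6,0)] -> total=1
Click 2 (6,5) count=0: revealed 22 new [(3,3) (3,4) (3,5) (3,6) (4,1) (4,2) (4,3) (4,4) (4,5) (4,6) (5,1) (5,2) (5,3) (5,4) (5,5) (5,6) (6,1) (6,2) (6,3) (6,4) (6,5) (6,6)] -> total=23
Click 3 (2,4) count=2: revealed 1 new [(2,4)] -> total=24
Click 4 (0,3) count=1: revealed 1 new [(0,3)] -> total=25

Answer: ...#...
.......
....#..
...####
.######
.######
#######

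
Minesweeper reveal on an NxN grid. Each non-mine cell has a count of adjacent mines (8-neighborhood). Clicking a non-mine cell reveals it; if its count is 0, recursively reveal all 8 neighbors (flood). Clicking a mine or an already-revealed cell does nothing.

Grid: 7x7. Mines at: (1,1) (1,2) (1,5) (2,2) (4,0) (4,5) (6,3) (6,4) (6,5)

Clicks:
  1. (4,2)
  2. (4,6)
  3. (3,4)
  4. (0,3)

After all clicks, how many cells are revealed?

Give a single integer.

Click 1 (4,2) count=0: revealed 12 new [(3,1) (3,2) (3,3) (3,4) (4,1) (4,2) (4,3) (4,4) (5,1) (5,2) (5,3) (5,4)] -> total=12
Click 2 (4,6) count=1: revealed 1 new [(4,6)] -> total=13
Click 3 (3,4) count=1: revealed 0 new [(none)] -> total=13
Click 4 (0,3) count=1: revealed 1 new [(0,3)] -> total=14

Answer: 14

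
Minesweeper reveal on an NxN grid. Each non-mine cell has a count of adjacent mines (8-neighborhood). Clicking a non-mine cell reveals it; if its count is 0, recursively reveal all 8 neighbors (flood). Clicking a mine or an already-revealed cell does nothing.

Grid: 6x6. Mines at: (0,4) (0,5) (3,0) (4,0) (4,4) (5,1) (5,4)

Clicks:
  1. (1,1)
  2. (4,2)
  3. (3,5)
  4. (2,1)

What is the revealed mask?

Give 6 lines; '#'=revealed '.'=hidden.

Answer: ####..
######
######
.#####
.###..
......

Derivation:
Click 1 (1,1) count=0: revealed 24 new [(0,0) (0,1) (0,2) (0,3) (1,0) (1,1) (1,2) (1,3) (1,4) (1,5) (2,0) (2,1) (2,2) (2,3) (2,4) (2,5) (3,1) (3,2) (3,3) (3,4) (3,5) (4,1) (4,2) (4,3)] -> total=24
Click 2 (4,2) count=1: revealed 0 new [(none)] -> total=24
Click 3 (3,5) count=1: revealed 0 new [(none)] -> total=24
Click 4 (2,1) count=1: revealed 0 new [(none)] -> total=24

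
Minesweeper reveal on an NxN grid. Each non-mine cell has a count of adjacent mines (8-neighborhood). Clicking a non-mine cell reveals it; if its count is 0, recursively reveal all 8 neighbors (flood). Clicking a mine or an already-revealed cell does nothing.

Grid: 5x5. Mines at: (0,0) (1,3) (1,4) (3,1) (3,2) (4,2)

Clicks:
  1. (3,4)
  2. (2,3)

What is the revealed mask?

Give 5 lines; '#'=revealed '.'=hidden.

Click 1 (3,4) count=0: revealed 6 new [(2,3) (2,4) (3,3) (3,4) (4,3) (4,4)] -> total=6
Click 2 (2,3) count=3: revealed 0 new [(none)] -> total=6

Answer: .....
.....
...##
...##
...##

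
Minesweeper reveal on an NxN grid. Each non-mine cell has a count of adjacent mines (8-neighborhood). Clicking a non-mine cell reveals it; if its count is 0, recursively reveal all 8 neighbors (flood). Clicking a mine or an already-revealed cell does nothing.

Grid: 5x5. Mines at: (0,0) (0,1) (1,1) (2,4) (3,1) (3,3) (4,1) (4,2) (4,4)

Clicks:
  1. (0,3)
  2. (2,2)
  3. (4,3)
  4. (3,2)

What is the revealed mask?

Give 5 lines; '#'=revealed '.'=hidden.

Answer: ..###
..###
..#..
..#..
...#.

Derivation:
Click 1 (0,3) count=0: revealed 6 new [(0,2) (0,3) (0,4) (1,2) (1,3) (1,4)] -> total=6
Click 2 (2,2) count=3: revealed 1 new [(2,2)] -> total=7
Click 3 (4,3) count=3: revealed 1 new [(4,3)] -> total=8
Click 4 (3,2) count=4: revealed 1 new [(3,2)] -> total=9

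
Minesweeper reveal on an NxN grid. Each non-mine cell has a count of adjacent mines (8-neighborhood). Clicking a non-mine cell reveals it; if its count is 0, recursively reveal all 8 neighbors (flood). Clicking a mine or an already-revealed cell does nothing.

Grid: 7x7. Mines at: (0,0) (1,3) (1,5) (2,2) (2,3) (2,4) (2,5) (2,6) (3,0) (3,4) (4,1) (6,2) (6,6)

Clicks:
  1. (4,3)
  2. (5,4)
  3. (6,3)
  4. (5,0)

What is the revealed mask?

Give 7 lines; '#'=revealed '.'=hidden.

Click 1 (4,3) count=1: revealed 1 new [(4,3)] -> total=1
Click 2 (5,4) count=0: revealed 8 new [(4,4) (4,5) (5,3) (5,4) (5,5) (6,3) (6,4) (6,5)] -> total=9
Click 3 (6,3) count=1: revealed 0 new [(none)] -> total=9
Click 4 (5,0) count=1: revealed 1 new [(5,0)] -> total=10

Answer: .......
.......
.......
.......
...###.
#..###.
...###.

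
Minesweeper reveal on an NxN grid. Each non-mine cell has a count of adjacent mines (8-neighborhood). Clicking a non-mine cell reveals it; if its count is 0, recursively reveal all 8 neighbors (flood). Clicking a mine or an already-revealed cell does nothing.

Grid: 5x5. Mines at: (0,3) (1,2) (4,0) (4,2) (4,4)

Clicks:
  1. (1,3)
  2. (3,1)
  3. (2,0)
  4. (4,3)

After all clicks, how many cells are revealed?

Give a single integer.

Click 1 (1,3) count=2: revealed 1 new [(1,3)] -> total=1
Click 2 (3,1) count=2: revealed 1 new [(3,1)] -> total=2
Click 3 (2,0) count=0: revealed 7 new [(0,0) (0,1) (1,0) (1,1) (2,0) (2,1) (3,0)] -> total=9
Click 4 (4,3) count=2: revealed 1 new [(4,3)] -> total=10

Answer: 10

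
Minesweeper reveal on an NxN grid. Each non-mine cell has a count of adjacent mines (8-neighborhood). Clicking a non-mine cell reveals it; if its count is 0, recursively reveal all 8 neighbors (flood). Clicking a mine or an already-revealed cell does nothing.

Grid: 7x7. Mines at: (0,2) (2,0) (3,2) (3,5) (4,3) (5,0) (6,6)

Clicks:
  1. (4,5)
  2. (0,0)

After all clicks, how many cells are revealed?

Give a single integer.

Click 1 (4,5) count=1: revealed 1 new [(4,5)] -> total=1
Click 2 (0,0) count=0: revealed 4 new [(0,0) (0,1) (1,0) (1,1)] -> total=5

Answer: 5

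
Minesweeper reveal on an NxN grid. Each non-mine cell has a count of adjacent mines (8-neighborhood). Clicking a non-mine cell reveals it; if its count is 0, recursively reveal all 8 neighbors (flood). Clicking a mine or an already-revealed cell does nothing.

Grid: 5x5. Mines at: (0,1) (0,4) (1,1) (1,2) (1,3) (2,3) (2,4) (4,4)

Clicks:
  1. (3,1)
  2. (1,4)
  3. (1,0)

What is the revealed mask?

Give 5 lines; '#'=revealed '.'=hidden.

Answer: .....
#...#
###..
####.
####.

Derivation:
Click 1 (3,1) count=0: revealed 11 new [(2,0) (2,1) (2,2) (3,0) (3,1) (3,2) (3,3) (4,0) (4,1) (4,2) (4,3)] -> total=11
Click 2 (1,4) count=4: revealed 1 new [(1,4)] -> total=12
Click 3 (1,0) count=2: revealed 1 new [(1,0)] -> total=13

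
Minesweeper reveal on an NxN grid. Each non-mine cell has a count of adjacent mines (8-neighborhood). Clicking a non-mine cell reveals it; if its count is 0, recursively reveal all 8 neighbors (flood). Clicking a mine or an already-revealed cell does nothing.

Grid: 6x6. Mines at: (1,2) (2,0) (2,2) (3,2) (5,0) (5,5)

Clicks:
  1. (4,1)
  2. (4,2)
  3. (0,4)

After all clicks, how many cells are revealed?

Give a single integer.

Click 1 (4,1) count=2: revealed 1 new [(4,1)] -> total=1
Click 2 (4,2) count=1: revealed 1 new [(4,2)] -> total=2
Click 3 (0,4) count=0: revealed 15 new [(0,3) (0,4) (0,5) (1,3) (1,4) (1,5) (2,3) (2,4) (2,5) (3,3) (3,4) (3,5) (4,3) (4,4) (4,5)] -> total=17

Answer: 17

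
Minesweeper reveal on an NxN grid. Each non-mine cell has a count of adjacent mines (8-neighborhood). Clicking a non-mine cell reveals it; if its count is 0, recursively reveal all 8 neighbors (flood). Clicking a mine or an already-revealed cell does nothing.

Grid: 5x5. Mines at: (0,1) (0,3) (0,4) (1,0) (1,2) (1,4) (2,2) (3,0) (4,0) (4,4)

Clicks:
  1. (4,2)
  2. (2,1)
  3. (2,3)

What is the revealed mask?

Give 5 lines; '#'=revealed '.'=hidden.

Answer: .....
.....
.#.#.
.###.
.###.

Derivation:
Click 1 (4,2) count=0: revealed 6 new [(3,1) (3,2) (3,3) (4,1) (4,2) (4,3)] -> total=6
Click 2 (2,1) count=4: revealed 1 new [(2,1)] -> total=7
Click 3 (2,3) count=3: revealed 1 new [(2,3)] -> total=8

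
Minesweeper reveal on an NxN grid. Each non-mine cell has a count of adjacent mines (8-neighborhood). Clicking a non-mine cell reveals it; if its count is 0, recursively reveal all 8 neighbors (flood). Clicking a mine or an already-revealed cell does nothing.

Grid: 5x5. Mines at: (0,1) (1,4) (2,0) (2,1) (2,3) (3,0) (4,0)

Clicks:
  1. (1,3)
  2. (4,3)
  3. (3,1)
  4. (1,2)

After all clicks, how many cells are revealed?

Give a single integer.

Answer: 10

Derivation:
Click 1 (1,3) count=2: revealed 1 new [(1,3)] -> total=1
Click 2 (4,3) count=0: revealed 8 new [(3,1) (3,2) (3,3) (3,4) (4,1) (4,2) (4,3) (4,4)] -> total=9
Click 3 (3,1) count=4: revealed 0 new [(none)] -> total=9
Click 4 (1,2) count=3: revealed 1 new [(1,2)] -> total=10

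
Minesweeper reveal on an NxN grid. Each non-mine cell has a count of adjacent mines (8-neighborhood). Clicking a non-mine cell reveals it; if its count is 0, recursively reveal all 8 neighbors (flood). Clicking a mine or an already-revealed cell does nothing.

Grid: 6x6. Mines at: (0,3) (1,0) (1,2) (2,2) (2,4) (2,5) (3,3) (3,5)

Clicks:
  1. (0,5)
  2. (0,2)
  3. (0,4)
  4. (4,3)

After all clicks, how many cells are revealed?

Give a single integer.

Click 1 (0,5) count=0: revealed 4 new [(0,4) (0,5) (1,4) (1,5)] -> total=4
Click 2 (0,2) count=2: revealed 1 new [(0,2)] -> total=5
Click 3 (0,4) count=1: revealed 0 new [(none)] -> total=5
Click 4 (4,3) count=1: revealed 1 new [(4,3)] -> total=6

Answer: 6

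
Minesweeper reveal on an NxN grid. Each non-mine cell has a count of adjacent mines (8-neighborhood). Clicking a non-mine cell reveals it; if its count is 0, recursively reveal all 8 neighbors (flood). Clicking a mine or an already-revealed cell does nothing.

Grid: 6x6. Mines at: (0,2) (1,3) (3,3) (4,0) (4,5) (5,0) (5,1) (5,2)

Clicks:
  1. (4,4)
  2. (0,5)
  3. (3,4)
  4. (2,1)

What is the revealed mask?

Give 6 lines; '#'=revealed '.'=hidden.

Click 1 (4,4) count=2: revealed 1 new [(4,4)] -> total=1
Click 2 (0,5) count=0: revealed 8 new [(0,4) (0,5) (1,4) (1,5) (2,4) (2,5) (3,4) (3,5)] -> total=9
Click 3 (3,4) count=2: revealed 0 new [(none)] -> total=9
Click 4 (2,1) count=0: revealed 11 new [(0,0) (0,1) (1,0) (1,1) (1,2) (2,0) (2,1) (2,2) (3,0) (3,1) (3,2)] -> total=20

Answer: ##..##
###.##
###.##
###.##
....#.
......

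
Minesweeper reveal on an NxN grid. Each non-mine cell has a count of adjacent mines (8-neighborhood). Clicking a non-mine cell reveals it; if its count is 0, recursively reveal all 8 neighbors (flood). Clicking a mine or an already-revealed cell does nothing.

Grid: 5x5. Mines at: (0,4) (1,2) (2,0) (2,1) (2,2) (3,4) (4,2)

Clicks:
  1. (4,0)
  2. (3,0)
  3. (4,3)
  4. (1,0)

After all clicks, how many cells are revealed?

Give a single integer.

Answer: 6

Derivation:
Click 1 (4,0) count=0: revealed 4 new [(3,0) (3,1) (4,0) (4,1)] -> total=4
Click 2 (3,0) count=2: revealed 0 new [(none)] -> total=4
Click 3 (4,3) count=2: revealed 1 new [(4,3)] -> total=5
Click 4 (1,0) count=2: revealed 1 new [(1,0)] -> total=6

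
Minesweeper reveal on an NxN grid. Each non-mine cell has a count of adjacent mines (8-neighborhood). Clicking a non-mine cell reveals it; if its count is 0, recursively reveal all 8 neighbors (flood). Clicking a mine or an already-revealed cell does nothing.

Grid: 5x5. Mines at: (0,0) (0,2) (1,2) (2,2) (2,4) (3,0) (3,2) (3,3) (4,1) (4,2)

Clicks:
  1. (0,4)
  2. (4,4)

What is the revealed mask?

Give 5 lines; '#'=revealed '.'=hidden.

Answer: ...##
...##
.....
.....
....#

Derivation:
Click 1 (0,4) count=0: revealed 4 new [(0,3) (0,4) (1,3) (1,4)] -> total=4
Click 2 (4,4) count=1: revealed 1 new [(4,4)] -> total=5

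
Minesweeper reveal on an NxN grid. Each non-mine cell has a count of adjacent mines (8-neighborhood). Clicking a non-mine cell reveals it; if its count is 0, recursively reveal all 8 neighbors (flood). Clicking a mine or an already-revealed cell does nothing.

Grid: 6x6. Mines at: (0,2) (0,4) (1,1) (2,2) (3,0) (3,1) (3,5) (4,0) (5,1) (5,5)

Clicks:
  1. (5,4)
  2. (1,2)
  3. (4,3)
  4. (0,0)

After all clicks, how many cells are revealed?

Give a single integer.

Click 1 (5,4) count=1: revealed 1 new [(5,4)] -> total=1
Click 2 (1,2) count=3: revealed 1 new [(1,2)] -> total=2
Click 3 (4,3) count=0: revealed 8 new [(3,2) (3,3) (3,4) (4,2) (4,3) (4,4) (5,2) (5,3)] -> total=10
Click 4 (0,0) count=1: revealed 1 new [(0,0)] -> total=11

Answer: 11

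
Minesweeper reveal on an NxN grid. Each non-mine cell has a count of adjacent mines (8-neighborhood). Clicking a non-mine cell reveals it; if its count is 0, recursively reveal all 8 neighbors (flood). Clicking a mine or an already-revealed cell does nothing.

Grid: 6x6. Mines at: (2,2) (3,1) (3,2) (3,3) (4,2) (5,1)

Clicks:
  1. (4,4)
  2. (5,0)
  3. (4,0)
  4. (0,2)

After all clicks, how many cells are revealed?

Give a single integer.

Answer: 27

Derivation:
Click 1 (4,4) count=1: revealed 1 new [(4,4)] -> total=1
Click 2 (5,0) count=1: revealed 1 new [(5,0)] -> total=2
Click 3 (4,0) count=2: revealed 1 new [(4,0)] -> total=3
Click 4 (0,2) count=0: revealed 24 new [(0,0) (0,1) (0,2) (0,3) (0,4) (0,5) (1,0) (1,1) (1,2) (1,3) (1,4) (1,5) (2,0) (2,1) (2,3) (2,4) (2,5) (3,4) (3,5) (4,3) (4,5) (5,3) (5,4) (5,5)] -> total=27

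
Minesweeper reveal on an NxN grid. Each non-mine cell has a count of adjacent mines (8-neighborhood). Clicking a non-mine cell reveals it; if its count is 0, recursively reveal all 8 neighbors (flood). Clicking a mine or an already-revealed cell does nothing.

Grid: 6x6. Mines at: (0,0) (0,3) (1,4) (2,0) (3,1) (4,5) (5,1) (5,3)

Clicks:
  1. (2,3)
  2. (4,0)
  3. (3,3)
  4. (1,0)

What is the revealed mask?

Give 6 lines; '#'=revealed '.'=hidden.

Answer: ......
#.....
..###.
..###.
#.###.
......

Derivation:
Click 1 (2,3) count=1: revealed 1 new [(2,3)] -> total=1
Click 2 (4,0) count=2: revealed 1 new [(4,0)] -> total=2
Click 3 (3,3) count=0: revealed 8 new [(2,2) (2,4) (3,2) (3,3) (3,4) (4,2) (4,3) (4,4)] -> total=10
Click 4 (1,0) count=2: revealed 1 new [(1,0)] -> total=11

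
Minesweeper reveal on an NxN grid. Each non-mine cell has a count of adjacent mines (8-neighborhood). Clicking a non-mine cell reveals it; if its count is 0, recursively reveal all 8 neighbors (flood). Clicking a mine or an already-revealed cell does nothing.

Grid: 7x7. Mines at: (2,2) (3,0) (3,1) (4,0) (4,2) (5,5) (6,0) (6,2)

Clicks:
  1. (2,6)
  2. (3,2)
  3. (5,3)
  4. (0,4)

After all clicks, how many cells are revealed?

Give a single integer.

Answer: 30

Derivation:
Click 1 (2,6) count=0: revealed 28 new [(0,0) (0,1) (0,2) (0,3) (0,4) (0,5) (0,6) (1,0) (1,1) (1,2) (1,3) (1,4) (1,5) (1,6) (2,0) (2,1) (2,3) (2,4) (2,5) (2,6) (3,3) (3,4) (3,5) (3,6) (4,3) (4,4) (4,5) (4,6)] -> total=28
Click 2 (3,2) count=3: revealed 1 new [(3,2)] -> total=29
Click 3 (5,3) count=2: revealed 1 new [(5,3)] -> total=30
Click 4 (0,4) count=0: revealed 0 new [(none)] -> total=30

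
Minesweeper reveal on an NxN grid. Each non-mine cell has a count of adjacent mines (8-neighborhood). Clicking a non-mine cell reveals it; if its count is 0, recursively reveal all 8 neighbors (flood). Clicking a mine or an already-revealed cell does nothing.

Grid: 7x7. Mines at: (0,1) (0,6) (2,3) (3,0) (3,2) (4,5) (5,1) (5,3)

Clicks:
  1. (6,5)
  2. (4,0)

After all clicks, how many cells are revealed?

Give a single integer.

Click 1 (6,5) count=0: revealed 6 new [(5,4) (5,5) (5,6) (6,4) (6,5) (6,6)] -> total=6
Click 2 (4,0) count=2: revealed 1 new [(4,0)] -> total=7

Answer: 7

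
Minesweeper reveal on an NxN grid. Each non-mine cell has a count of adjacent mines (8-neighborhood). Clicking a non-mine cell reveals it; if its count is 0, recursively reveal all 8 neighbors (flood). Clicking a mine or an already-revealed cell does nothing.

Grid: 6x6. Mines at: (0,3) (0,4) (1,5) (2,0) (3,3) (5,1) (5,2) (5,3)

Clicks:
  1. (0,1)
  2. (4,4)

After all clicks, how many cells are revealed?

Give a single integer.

Click 1 (0,1) count=0: revealed 6 new [(0,0) (0,1) (0,2) (1,0) (1,1) (1,2)] -> total=6
Click 2 (4,4) count=2: revealed 1 new [(4,4)] -> total=7

Answer: 7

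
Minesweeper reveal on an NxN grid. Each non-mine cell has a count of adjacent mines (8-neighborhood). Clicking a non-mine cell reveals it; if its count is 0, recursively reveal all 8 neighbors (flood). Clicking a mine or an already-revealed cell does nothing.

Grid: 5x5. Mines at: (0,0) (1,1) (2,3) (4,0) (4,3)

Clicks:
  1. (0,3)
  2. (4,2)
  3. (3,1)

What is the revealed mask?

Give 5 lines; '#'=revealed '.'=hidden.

Answer: ..###
..###
.....
.#...
..#..

Derivation:
Click 1 (0,3) count=0: revealed 6 new [(0,2) (0,3) (0,4) (1,2) (1,3) (1,4)] -> total=6
Click 2 (4,2) count=1: revealed 1 new [(4,2)] -> total=7
Click 3 (3,1) count=1: revealed 1 new [(3,1)] -> total=8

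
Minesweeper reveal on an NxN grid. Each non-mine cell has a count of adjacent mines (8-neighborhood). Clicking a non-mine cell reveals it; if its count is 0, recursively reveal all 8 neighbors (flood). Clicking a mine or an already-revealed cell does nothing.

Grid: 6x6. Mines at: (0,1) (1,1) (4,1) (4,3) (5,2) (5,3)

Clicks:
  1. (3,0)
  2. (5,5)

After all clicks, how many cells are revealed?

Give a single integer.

Click 1 (3,0) count=1: revealed 1 new [(3,0)] -> total=1
Click 2 (5,5) count=0: revealed 20 new [(0,2) (0,3) (0,4) (0,5) (1,2) (1,3) (1,4) (1,5) (2,2) (2,3) (2,4) (2,5) (3,2) (3,3) (3,4) (3,5) (4,4) (4,5) (5,4) (5,5)] -> total=21

Answer: 21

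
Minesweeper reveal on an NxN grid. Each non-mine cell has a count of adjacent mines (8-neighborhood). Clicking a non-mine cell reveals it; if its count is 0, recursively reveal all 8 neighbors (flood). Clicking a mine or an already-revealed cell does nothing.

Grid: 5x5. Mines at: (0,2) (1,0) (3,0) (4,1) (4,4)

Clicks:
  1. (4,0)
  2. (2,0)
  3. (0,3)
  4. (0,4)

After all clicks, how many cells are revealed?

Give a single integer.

Answer: 16

Derivation:
Click 1 (4,0) count=2: revealed 1 new [(4,0)] -> total=1
Click 2 (2,0) count=2: revealed 1 new [(2,0)] -> total=2
Click 3 (0,3) count=1: revealed 1 new [(0,3)] -> total=3
Click 4 (0,4) count=0: revealed 13 new [(0,4) (1,1) (1,2) (1,3) (1,4) (2,1) (2,2) (2,3) (2,4) (3,1) (3,2) (3,3) (3,4)] -> total=16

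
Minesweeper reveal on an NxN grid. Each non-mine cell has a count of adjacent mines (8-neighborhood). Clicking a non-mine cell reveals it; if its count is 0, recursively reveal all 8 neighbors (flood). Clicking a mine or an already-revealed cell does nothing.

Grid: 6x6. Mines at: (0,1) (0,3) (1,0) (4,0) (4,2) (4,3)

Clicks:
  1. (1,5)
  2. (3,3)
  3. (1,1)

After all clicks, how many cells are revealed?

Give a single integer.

Click 1 (1,5) count=0: revealed 21 new [(0,4) (0,5) (1,1) (1,2) (1,3) (1,4) (1,5) (2,1) (2,2) (2,3) (2,4) (2,5) (3,1) (3,2) (3,3) (3,4) (3,5) (4,4) (4,5) (5,4) (5,5)] -> total=21
Click 2 (3,3) count=2: revealed 0 new [(none)] -> total=21
Click 3 (1,1) count=2: revealed 0 new [(none)] -> total=21

Answer: 21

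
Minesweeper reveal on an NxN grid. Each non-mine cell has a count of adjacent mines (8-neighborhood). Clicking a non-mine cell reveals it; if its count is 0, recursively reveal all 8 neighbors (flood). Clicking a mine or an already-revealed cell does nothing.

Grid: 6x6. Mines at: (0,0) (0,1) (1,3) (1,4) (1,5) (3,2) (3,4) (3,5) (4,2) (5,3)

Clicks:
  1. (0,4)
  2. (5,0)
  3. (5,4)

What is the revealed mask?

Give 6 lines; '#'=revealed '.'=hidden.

Click 1 (0,4) count=3: revealed 1 new [(0,4)] -> total=1
Click 2 (5,0) count=0: revealed 10 new [(1,0) (1,1) (2,0) (2,1) (3,0) (3,1) (4,0) (4,1) (5,0) (5,1)] -> total=11
Click 3 (5,4) count=1: revealed 1 new [(5,4)] -> total=12

Answer: ....#.
##....
##....
##....
##....
##..#.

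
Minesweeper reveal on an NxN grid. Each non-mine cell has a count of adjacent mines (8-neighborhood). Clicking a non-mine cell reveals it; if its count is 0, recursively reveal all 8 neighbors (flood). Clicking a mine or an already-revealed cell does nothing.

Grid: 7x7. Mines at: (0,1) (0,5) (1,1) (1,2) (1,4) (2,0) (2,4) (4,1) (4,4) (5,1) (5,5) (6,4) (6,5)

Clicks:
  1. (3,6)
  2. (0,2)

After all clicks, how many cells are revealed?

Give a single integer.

Click 1 (3,6) count=0: revealed 8 new [(1,5) (1,6) (2,5) (2,6) (3,5) (3,6) (4,5) (4,6)] -> total=8
Click 2 (0,2) count=3: revealed 1 new [(0,2)] -> total=9

Answer: 9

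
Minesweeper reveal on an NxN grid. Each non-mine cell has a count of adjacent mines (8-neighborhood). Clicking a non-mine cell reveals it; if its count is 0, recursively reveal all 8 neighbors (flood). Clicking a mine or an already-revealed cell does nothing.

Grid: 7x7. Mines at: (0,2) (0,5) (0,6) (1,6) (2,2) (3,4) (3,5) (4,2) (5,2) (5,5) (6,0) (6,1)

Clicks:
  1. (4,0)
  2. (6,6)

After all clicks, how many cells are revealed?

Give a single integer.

Click 1 (4,0) count=0: revealed 12 new [(0,0) (0,1) (1,0) (1,1) (2,0) (2,1) (3,0) (3,1) (4,0) (4,1) (5,0) (5,1)] -> total=12
Click 2 (6,6) count=1: revealed 1 new [(6,6)] -> total=13

Answer: 13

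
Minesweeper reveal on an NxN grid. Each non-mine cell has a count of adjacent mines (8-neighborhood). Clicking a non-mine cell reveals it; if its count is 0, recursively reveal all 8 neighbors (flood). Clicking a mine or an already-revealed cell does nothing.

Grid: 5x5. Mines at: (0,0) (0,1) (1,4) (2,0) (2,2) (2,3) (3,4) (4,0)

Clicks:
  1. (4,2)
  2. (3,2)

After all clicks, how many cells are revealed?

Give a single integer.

Click 1 (4,2) count=0: revealed 6 new [(3,1) (3,2) (3,3) (4,1) (4,2) (4,3)] -> total=6
Click 2 (3,2) count=2: revealed 0 new [(none)] -> total=6

Answer: 6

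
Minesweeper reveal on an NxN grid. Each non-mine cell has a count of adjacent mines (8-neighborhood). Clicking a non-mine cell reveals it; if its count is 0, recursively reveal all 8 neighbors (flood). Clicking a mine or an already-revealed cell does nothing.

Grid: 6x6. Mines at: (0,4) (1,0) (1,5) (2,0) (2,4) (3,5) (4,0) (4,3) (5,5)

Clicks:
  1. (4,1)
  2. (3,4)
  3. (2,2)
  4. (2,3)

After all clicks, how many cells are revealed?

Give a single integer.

Click 1 (4,1) count=1: revealed 1 new [(4,1)] -> total=1
Click 2 (3,4) count=3: revealed 1 new [(3,4)] -> total=2
Click 3 (2,2) count=0: revealed 12 new [(0,1) (0,2) (0,3) (1,1) (1,2) (1,3) (2,1) (2,2) (2,3) (3,1) (3,2) (3,3)] -> total=14
Click 4 (2,3) count=1: revealed 0 new [(none)] -> total=14

Answer: 14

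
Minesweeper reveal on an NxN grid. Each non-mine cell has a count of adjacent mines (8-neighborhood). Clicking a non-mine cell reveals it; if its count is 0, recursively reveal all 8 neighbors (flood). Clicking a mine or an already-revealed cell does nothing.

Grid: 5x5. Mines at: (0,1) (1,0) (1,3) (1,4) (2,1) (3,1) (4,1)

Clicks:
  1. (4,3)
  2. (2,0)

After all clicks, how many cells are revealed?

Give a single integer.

Click 1 (4,3) count=0: revealed 9 new [(2,2) (2,3) (2,4) (3,2) (3,3) (3,4) (4,2) (4,3) (4,4)] -> total=9
Click 2 (2,0) count=3: revealed 1 new [(2,0)] -> total=10

Answer: 10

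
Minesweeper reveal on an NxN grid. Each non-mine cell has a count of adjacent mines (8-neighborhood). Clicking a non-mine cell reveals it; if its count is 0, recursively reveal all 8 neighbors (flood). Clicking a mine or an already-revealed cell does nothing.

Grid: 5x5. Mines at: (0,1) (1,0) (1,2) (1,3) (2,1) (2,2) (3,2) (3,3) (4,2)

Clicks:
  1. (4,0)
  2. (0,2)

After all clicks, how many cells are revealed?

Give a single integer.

Answer: 5

Derivation:
Click 1 (4,0) count=0: revealed 4 new [(3,0) (3,1) (4,0) (4,1)] -> total=4
Click 2 (0,2) count=3: revealed 1 new [(0,2)] -> total=5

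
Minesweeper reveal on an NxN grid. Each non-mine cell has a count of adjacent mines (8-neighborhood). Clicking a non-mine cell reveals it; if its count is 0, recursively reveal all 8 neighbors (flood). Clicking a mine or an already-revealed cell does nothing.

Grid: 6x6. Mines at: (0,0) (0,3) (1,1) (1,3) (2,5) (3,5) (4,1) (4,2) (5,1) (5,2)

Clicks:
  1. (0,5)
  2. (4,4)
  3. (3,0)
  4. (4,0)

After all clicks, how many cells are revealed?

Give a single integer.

Answer: 7

Derivation:
Click 1 (0,5) count=0: revealed 4 new [(0,4) (0,5) (1,4) (1,5)] -> total=4
Click 2 (4,4) count=1: revealed 1 new [(4,4)] -> total=5
Click 3 (3,0) count=1: revealed 1 new [(3,0)] -> total=6
Click 4 (4,0) count=2: revealed 1 new [(4,0)] -> total=7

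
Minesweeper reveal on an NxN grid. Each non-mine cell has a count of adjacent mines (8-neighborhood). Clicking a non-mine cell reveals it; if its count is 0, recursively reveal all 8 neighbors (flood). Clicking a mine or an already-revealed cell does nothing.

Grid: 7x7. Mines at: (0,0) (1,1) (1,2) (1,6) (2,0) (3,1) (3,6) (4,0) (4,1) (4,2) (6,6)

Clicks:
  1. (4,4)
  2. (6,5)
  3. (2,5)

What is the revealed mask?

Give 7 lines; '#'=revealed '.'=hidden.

Answer: ...###.
...###.
...###.
...###.
...###.
######.
######.

Derivation:
Click 1 (4,4) count=0: revealed 27 new [(0,3) (0,4) (0,5) (1,3) (1,4) (1,5) (2,3) (2,4) (2,5) (3,3) (3,4) (3,5) (4,3) (4,4) (4,5) (5,0) (5,1) (5,2) (5,3) (5,4) (5,5) (6,0) (6,1) (6,2) (6,3) (6,4) (6,5)] -> total=27
Click 2 (6,5) count=1: revealed 0 new [(none)] -> total=27
Click 3 (2,5) count=2: revealed 0 new [(none)] -> total=27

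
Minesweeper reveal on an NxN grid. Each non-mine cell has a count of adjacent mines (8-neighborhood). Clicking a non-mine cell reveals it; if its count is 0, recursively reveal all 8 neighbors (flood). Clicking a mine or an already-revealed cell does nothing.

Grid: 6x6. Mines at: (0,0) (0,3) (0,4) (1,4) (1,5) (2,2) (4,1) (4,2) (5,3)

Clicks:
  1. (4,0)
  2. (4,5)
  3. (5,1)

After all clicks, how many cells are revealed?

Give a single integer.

Click 1 (4,0) count=1: revealed 1 new [(4,0)] -> total=1
Click 2 (4,5) count=0: revealed 11 new [(2,3) (2,4) (2,5) (3,3) (3,4) (3,5) (4,3) (4,4) (4,5) (5,4) (5,5)] -> total=12
Click 3 (5,1) count=2: revealed 1 new [(5,1)] -> total=13

Answer: 13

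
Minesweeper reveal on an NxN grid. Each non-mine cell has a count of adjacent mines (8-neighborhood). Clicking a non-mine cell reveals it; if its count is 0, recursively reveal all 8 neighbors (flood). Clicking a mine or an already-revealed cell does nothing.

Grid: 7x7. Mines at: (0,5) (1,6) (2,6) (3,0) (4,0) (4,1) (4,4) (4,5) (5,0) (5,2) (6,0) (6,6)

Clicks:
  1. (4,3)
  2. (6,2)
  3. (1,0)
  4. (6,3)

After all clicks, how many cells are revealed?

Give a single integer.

Answer: 25

Derivation:
Click 1 (4,3) count=2: revealed 1 new [(4,3)] -> total=1
Click 2 (6,2) count=1: revealed 1 new [(6,2)] -> total=2
Click 3 (1,0) count=0: revealed 22 new [(0,0) (0,1) (0,2) (0,3) (0,4) (1,0) (1,1) (1,2) (1,3) (1,4) (1,5) (2,0) (2,1) (2,2) (2,3) (2,4) (2,5) (3,1) (3,2) (3,3) (3,4) (3,5)] -> total=24
Click 4 (6,3) count=1: revealed 1 new [(6,3)] -> total=25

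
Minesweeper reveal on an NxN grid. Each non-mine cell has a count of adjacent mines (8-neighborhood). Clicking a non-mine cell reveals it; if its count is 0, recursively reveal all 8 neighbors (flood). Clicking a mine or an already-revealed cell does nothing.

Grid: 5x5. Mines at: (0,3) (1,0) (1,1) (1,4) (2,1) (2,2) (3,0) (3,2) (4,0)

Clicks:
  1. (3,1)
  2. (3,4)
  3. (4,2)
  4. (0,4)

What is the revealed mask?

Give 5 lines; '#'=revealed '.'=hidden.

Click 1 (3,1) count=5: revealed 1 new [(3,1)] -> total=1
Click 2 (3,4) count=0: revealed 6 new [(2,3) (2,4) (3,3) (3,4) (4,3) (4,4)] -> total=7
Click 3 (4,2) count=1: revealed 1 new [(4,2)] -> total=8
Click 4 (0,4) count=2: revealed 1 new [(0,4)] -> total=9

Answer: ....#
.....
...##
.#.##
..###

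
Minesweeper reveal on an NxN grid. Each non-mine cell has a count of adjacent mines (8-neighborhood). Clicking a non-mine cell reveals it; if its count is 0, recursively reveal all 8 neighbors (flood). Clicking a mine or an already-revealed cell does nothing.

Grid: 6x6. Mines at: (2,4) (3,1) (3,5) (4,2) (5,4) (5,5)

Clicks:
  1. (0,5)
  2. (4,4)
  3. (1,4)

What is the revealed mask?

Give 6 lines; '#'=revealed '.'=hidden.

Click 1 (0,5) count=0: revealed 16 new [(0,0) (0,1) (0,2) (0,3) (0,4) (0,5) (1,0) (1,1) (1,2) (1,3) (1,4) (1,5) (2,0) (2,1) (2,2) (2,3)] -> total=16
Click 2 (4,4) count=3: revealed 1 new [(4,4)] -> total=17
Click 3 (1,4) count=1: revealed 0 new [(none)] -> total=17

Answer: ######
######
####..
......
....#.
......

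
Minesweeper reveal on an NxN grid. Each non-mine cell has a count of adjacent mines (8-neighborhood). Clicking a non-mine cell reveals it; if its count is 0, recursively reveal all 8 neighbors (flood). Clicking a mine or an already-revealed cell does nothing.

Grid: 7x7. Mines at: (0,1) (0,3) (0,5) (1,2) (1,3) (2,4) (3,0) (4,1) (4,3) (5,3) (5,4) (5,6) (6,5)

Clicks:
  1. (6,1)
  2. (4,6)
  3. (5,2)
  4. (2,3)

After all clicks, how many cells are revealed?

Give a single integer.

Answer: 8

Derivation:
Click 1 (6,1) count=0: revealed 6 new [(5,0) (5,1) (5,2) (6,0) (6,1) (6,2)] -> total=6
Click 2 (4,6) count=1: revealed 1 new [(4,6)] -> total=7
Click 3 (5,2) count=3: revealed 0 new [(none)] -> total=7
Click 4 (2,3) count=3: revealed 1 new [(2,3)] -> total=8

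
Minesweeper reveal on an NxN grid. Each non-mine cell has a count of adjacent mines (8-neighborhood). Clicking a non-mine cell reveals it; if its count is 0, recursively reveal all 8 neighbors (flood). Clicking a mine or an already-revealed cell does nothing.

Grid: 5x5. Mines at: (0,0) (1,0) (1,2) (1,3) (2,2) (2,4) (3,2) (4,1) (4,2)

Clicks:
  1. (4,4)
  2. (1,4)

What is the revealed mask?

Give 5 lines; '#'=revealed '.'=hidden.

Click 1 (4,4) count=0: revealed 4 new [(3,3) (3,4) (4,3) (4,4)] -> total=4
Click 2 (1,4) count=2: revealed 1 new [(1,4)] -> total=5

Answer: .....
....#
.....
...##
...##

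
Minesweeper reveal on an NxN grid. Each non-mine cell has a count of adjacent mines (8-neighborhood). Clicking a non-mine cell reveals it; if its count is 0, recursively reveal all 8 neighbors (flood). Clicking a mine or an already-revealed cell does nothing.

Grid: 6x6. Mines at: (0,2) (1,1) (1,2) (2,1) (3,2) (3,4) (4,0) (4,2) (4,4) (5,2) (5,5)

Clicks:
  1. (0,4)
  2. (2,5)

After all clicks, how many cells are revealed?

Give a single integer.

Click 1 (0,4) count=0: revealed 9 new [(0,3) (0,4) (0,5) (1,3) (1,4) (1,5) (2,3) (2,4) (2,5)] -> total=9
Click 2 (2,5) count=1: revealed 0 new [(none)] -> total=9

Answer: 9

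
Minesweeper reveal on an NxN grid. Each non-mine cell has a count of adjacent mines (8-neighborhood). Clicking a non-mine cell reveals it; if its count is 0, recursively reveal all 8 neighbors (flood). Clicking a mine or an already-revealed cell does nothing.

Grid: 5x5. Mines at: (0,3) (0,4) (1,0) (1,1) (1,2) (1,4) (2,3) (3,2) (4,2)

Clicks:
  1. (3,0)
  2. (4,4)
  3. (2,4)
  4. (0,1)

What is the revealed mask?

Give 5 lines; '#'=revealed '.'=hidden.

Answer: .#...
.....
##..#
##.##
##.##

Derivation:
Click 1 (3,0) count=0: revealed 6 new [(2,0) (2,1) (3,0) (3,1) (4,0) (4,1)] -> total=6
Click 2 (4,4) count=0: revealed 4 new [(3,3) (3,4) (4,3) (4,4)] -> total=10
Click 3 (2,4) count=2: revealed 1 new [(2,4)] -> total=11
Click 4 (0,1) count=3: revealed 1 new [(0,1)] -> total=12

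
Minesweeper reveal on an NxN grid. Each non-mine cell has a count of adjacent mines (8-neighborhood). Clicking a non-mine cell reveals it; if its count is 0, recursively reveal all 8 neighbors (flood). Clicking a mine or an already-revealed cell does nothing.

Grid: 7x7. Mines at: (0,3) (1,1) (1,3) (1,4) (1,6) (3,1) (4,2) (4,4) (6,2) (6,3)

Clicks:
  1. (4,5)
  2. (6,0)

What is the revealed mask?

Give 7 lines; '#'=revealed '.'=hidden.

Click 1 (4,5) count=1: revealed 1 new [(4,5)] -> total=1
Click 2 (6,0) count=0: revealed 6 new [(4,0) (4,1) (5,0) (5,1) (6,0) (6,1)] -> total=7

Answer: .......
.......
.......
.......
##...#.
##.....
##.....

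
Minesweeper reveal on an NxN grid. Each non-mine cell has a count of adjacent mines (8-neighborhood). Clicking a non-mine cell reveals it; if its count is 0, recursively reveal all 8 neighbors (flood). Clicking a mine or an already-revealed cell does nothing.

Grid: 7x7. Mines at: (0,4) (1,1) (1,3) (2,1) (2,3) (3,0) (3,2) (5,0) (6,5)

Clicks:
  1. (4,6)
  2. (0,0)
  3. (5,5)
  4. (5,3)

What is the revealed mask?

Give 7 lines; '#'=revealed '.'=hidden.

Answer: #....##
....###
....###
...####
.######
.######
.####..

Derivation:
Click 1 (4,6) count=0: revealed 28 new [(0,5) (0,6) (1,4) (1,5) (1,6) (2,4) (2,5) (2,6) (3,3) (3,4) (3,5) (3,6) (4,1) (4,2) (4,3) (4,4) (4,5) (4,6) (5,1) (5,2) (5,3) (5,4) (5,5) (5,6) (6,1) (6,2) (6,3) (6,4)] -> total=28
Click 2 (0,0) count=1: revealed 1 new [(0,0)] -> total=29
Click 3 (5,5) count=1: revealed 0 new [(none)] -> total=29
Click 4 (5,3) count=0: revealed 0 new [(none)] -> total=29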